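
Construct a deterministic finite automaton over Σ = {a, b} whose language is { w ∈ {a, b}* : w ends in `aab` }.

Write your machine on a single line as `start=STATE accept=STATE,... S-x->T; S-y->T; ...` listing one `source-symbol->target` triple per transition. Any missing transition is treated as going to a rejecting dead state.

Let each state record the length of the longest suffix of the input read so far that is also a prefix of `aab`. q1 means the last symbol is `a`; q2 means the last 2 symbols are `aa`; q3 means the last 3 symbols are `aab`. Accept only at q3, where the string currently ends in `aab`.
With 4 states:
        a   b  
>  q0   q1  q0 
   q1   q2  q0 
   q2   q2  q3 
 * q3   q1  q0 
(> = start, * = accepting)

start=q0; accept=q3; q0-a->q1; q0-b->q0; q1-a->q2; q1-b->q0; q2-a->q2; q2-b->q3; q3-a->q1; q3-b->q0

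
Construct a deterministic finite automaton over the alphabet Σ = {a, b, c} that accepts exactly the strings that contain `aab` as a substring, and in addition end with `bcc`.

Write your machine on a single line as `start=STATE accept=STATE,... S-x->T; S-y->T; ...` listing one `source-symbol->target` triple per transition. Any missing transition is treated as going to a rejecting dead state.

start=q0; accept=q9; q0-a->q1; q0-b->q2; q0-c->q0; q1-a->q3; q1-b->q2; q1-c->q0; q2-a->q1; q2-b->q2; q2-c->q4; q3-a->q3; q3-b->q5; q3-c->q0; q4-a->q1; q4-b->q2; q4-c->q6; q5-a->q7; q5-b->q5; q5-c->q8; q6-a->q1; q6-b->q2; q6-c->q0; q7-a->q7; q7-b->q5; q7-c->q7; q8-a->q7; q8-b->q5; q8-c->q9; q9-a->q7; q9-b->q5; q9-c->q7

Run two small machines in parallel and take their product. The first has 4 states tracking whether and how much of `aab` has been seen; the second has 4 states tracking how much of the suffix `bcc` has currently been matched. A product state is a pair (one from each), accepting exactly when both do.
A 10-state machine:
        a   b   c  
>  q0   q1  q2  q0 
   q1   q3  q2  q0 
   q2   q1  q2  q4 
   q3   q3  q5  q0 
   q4   q1  q2  q6 
   q5   q7  q5  q8 
   q6   q1  q2  q0 
   q7   q7  q5  q7 
   q8   q7  q5  q9 
 * q9   q7  q5  q7 
(> = start, * = accepting)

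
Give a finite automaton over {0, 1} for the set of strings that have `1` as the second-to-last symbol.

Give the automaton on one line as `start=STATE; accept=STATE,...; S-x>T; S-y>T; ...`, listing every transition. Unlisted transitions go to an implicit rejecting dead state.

Because acceptance depends on a position counted from the end, the machine has to buffer the most recent 2 symbols. Make each state the string of the last up-to-2 symbols read; on input `x` shift the window left and append `x`. Accept when the buffered window has length 2 and begins with `1`.
        0   1  
>  q0   q1  q2 
   q1   q3  q4 
   q2   q5  q6 
   q3   q3  q4 
   q4   q5  q6 
 * q5   q3  q4 
 * q6   q5  q6 
(> = start, * = accepting)

start=q0; accept=q5,q6; q0-0>q1; q0-1>q2; q1-0>q3; q1-1>q4; q2-0>q5; q2-1>q6; q3-0>q3; q3-1>q4; q4-0>q5; q4-1>q6; q5-0>q3; q5-1>q4; q6-0>q5; q6-1>q6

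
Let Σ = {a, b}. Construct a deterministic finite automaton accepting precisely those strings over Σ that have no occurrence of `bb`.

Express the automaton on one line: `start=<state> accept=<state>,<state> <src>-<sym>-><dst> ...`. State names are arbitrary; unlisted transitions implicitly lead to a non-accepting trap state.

This is the complement of 'contains `bb`'. Use the same substring-matching states — q0 through q2 holding how much of `bb` has just been matched — but flip the accepting set: everything except the trap q2 accepts.
3 states suffice.
        a   b  
>* q0   q0  q1 
 * q1   q0  q2 
   q2   q2  q2 
(> = start, * = accepting)

start=q0 accept=q0,q1 q0-a->q0 q0-b->q1 q1-a->q0 q1-b->q2 q2-a->q2 q2-b->q2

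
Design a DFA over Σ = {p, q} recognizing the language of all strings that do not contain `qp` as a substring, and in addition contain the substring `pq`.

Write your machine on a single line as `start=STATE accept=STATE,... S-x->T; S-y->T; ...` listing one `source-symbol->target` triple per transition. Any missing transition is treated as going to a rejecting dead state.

Handle the two conditions separately and then intersect. One (3 states) tracks partial matches of the forbidden pattern `qp`; the other (3 states) tracks whether and how much of `pq` has been seen. Each combined state is a pair, one component from each; accept when both components accept. After merging equivalent states the machine shrinks.
A 4-state machine:
        p   q  
>  s0   s1  s2 
   s1   s1  s3 
   s2   s2  s2 
 * s3   s2  s3 
(> = start, * = accepting)

start=s0; accept=s3; s0-p->s1; s0-q->s2; s1-p->s1; s1-q->s3; s2-p->s2; s2-q->s2; s3-p->s2; s3-q->s3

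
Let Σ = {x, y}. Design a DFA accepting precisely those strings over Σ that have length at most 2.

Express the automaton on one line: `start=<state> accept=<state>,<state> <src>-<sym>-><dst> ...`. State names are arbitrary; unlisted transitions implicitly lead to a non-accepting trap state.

start=s0 accept=s0,s1,s2 s0-x->s1 s0-y->s1 s1-x->s2 s1-y->s2 s2-x->s3 s2-y->s3 s3-x->s3 s3-y->s3

We only need to distinguish lengths 0, 1, …, 2, and '>2'. Chain s0 → s1 → s2 → s3 on every symbol, with s3 looping. Accepting states: {s0, s1, s2}.
4 states suffice.
        x   y  
>* s0   s1  s1 
 * s1   s2  s2 
 * s2   s3  s3 
   s3   s3  s3 
(> = start, * = accepting)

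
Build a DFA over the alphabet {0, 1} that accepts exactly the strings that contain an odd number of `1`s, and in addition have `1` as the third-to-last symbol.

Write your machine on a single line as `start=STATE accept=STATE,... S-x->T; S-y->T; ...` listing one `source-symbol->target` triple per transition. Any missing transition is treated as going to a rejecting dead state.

Build one automaton per condition and run them in lockstep. One (2 states) tracks the count of `1`s modulo 2; the other (15 states) tracks the last 3 symbols read. Each combined state is a pair, one component from each; accept when both components accept. Minimizing collapses redundant product states.
12 states suffice.
          0    1  
>  q0     q0   q1 
   q1     q2   q3 
   q2     q4   q5 
   q3     q6   q7 
 * q4     q8   q5 
   q5     q6   q9 
   q6     q0  q10 
 * q7    q11   q3 
   q8     q8   q5 
   q9    q11   q3 
 * q10    q2   q3 
 * q11    q4   q5 
(> = start, * = accepting)

start=q0; accept=q4,q7,q10,q11; q0-0->q0; q0-1->q1; q1-0->q2; q1-1->q3; q2-0->q4; q2-1->q5; q3-0->q6; q3-1->q7; q4-0->q8; q4-1->q5; q5-0->q6; q5-1->q9; q6-0->q0; q6-1->q10; q7-0->q11; q7-1->q3; q8-0->q8; q8-1->q5; q9-0->q11; q9-1->q3; q10-0->q2; q10-1->q3; q11-0->q4; q11-1->q5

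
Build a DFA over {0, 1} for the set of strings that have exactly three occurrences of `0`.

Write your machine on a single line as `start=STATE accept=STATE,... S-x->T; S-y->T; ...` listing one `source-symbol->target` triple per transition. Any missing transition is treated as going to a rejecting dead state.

Only the number of `0`s matters, and only up to 4. Make a chain q0 → q1 → q2 → q3 → q4 advanced by each `0` (with q4 absorbing); every other symbol self-loops. The accepting set is {q3}.
A 5-state machine:
        0   1  
>  q0   q1  q0 
   q1   q2  q1 
   q2   q3  q2 
 * q3   q4  q3 
   q4   q4  q4 
(> = start, * = accepting)

start=q0; accept=q3; q0-0->q1; q0-1->q0; q1-0->q2; q1-1->q1; q2-0->q3; q2-1->q2; q3-0->q4; q3-1->q3; q4-0->q4; q4-1->q4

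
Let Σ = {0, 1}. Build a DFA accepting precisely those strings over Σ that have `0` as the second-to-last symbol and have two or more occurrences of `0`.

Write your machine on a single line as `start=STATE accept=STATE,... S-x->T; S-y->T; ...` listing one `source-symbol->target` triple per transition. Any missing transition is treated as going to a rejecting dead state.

start=S0; accept=S2,S4; S0-0->S1; S0-1->S0; S1-0->S2; S1-1->S3; S2-0->S2; S2-1->S4; S3-0->S5; S3-1->S3; S4-0->S5; S4-1->S3; S5-0->S2; S5-1->S4

Handle the two conditions separately and then intersect. The first has 7 states tracking the last 2 symbols read; the second has 4 states tracking the count of `0`s, saturating at 3. A product state is a pair (one from each), accepting exactly when both do. After merging equivalent states the machine shrinks.
A 6-state machine:
        0   1  
>  S0   S1  S0 
   S1   S2  S3 
 * S2   S2  S4 
   S3   S5  S3 
 * S4   S5  S3 
   S5   S2  S4 
(> = start, * = accepting)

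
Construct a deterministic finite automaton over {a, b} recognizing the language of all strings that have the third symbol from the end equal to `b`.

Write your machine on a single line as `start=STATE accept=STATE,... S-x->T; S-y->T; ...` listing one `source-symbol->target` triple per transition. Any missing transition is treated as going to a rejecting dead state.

start=q0; accept=q11,q12,q13,q14; q0-a->q1; q0-b->q2; q1-a->q3; q1-b->q4; q2-a->q5; q2-b->q6; q3-a->q7; q3-b->q8; q4-a->q9; q4-b->q10; q5-a->q11; q5-b->q12; q6-a->q13; q6-b->q14; q7-a->q7; q7-b->q8; q8-a->q9; q8-b->q10; q9-a->q11; q9-b->q12; q10-a->q13; q10-b->q14; q11-a->q7; q11-b->q8; q12-a->q9; q12-b->q10; q13-a->q11; q13-b->q12; q14-a->q13; q14-b->q14

A DFA must remember the last 3 symbols (since which symbol is third-to-last isn't known until the input ends). Use one state per possible window of the last ≤3 symbols; accept from those whose window starts with `b`.
          a    b  
>  q0     q1   q2 
   q1     q3   q4 
   q2     q5   q6 
   q3     q7   q8 
   q4     q9  q10 
   q5    q11  q12 
   q6    q13  q14 
   q7     q7   q8 
   q8     q9  q10 
   q9    q11  q12 
   q10   q13  q14 
 * q11    q7   q8 
 * q12    q9  q10 
 * q13   q11  q12 
 * q14   q13  q14 
(> = start, * = accepting)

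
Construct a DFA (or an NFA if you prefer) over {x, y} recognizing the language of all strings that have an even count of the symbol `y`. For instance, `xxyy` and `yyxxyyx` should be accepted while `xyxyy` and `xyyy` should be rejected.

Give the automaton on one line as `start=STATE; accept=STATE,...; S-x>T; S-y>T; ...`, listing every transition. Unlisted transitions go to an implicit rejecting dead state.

start=q0; accept=q0; q0-x>q0; q0-y>q1; q1-x>q1; q1-y>q0

The only thing that matters is how many `y`s have appeared, reduced mod 2. Use one state per residue: q0 for 0, …, q1 for 1. Reading `y` moves to the next residue; anything else stays put. q0 is accepting.
A 2-state machine:
        x   y  
>* q0   q0  q1 
   q1   q1  q0 
(> = start, * = accepting)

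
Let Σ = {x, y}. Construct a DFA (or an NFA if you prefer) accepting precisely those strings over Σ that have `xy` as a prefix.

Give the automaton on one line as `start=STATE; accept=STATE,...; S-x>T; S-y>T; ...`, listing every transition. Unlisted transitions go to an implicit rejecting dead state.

Check the first 2 symbols one by one: q0 through q1 record how many have matched `xy` so far; any wrong symbol goes to the dead state q3. After all 2 match we enter the accepting sink q2.
A 4-state machine:
        x   y  
>  q0   q1  q3 
   q1   q3  q2 
 * q2   q2  q2 
   q3   q3  q3 
(> = start, * = accepting)

start=q0; accept=q2; q0-x>q1; q0-y>q3; q1-x>q3; q1-y>q2; q2-x>q2; q2-y>q2; q3-x>q3; q3-y>q3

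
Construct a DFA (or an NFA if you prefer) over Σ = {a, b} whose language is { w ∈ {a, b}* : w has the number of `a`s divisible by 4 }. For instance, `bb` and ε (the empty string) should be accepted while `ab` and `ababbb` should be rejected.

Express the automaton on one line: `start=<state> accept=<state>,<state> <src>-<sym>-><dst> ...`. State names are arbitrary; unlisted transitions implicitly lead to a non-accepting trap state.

Keep the running count of `a`s modulo 4: each `a` advances along the cycle s0 → s1 → s2 → s3 → s0 while other symbols loop. Accept at s0.
4 states suffice.
        a   b  
>* s0   s1  s0 
   s1   s2  s1 
   s2   s3  s2 
   s3   s0  s3 
(> = start, * = accepting)

start=s0 accept=s0 s0-a->s1 s0-b->s0 s1-a->s2 s1-b->s1 s2-a->s3 s2-b->s2 s3-a->s0 s3-b->s3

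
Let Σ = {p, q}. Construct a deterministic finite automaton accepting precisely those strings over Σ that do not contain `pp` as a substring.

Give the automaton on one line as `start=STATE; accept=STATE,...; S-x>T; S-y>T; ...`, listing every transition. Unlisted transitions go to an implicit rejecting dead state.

start=S0; accept=S0,S1; S0-p>S1; S0-q>S0; S1-p>S2; S1-q>S0; S2-p>S2; S2-q>S2

This is the complement of 'contains `pp`'. Use the same substring-matching states — S0 through S2 holding how much of `pp` has just been matched — but flip the accepting set: everything except the trap S2 accepts.
A 3-state machine:
        p   q  
>* S0   S1  S0 
 * S1   S2  S0 
   S2   S2  S2 
(> = start, * = accepting)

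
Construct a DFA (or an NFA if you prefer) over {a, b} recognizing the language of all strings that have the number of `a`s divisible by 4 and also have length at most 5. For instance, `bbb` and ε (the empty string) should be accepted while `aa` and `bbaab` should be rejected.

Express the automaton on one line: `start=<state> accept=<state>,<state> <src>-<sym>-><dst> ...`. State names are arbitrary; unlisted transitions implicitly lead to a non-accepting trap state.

start=q0 accept=q0,q2,q5,q9,q10,q15 q0-a->q1 q0-b->q2 q1-a->q3 q1-b->q4 q2-a->q4 q2-b->q5 q3-a->q6 q3-b->q7 q4-a->q7 q4-b->q8 q5-a->q8 q5-b->q9 q6-a->q10 q6-b->q11 q7-a->q11 q7-b->q12 q8-a->q12 q8-b->q13 q9-a->q13 q9-b->q10 q10-a->q14 q10-b->q15 q11-a->q15 q11-b->q16 q12-a->q16 q12-b->q17 q13-a->q17 q13-b->q14 q14-a->q18 q14-b->q19 q15-a->q19 q15-b->q20 q16-a->q20 q16-b->q21 q17-a->q21 q17-b->q18 q18-a->q21 q18-b->q18 q19-a->q18 q19-b->q19 q20-a->q19 q20-b->q20 q21-a->q20 q21-b->q21

Run two small machines in parallel and take their product. The first has 4 states tracking the count of `a`s modulo 4; the second has 7 states tracking the input length, saturating at 6. A product state is a pair (one from each), accepting exactly when both do.
A 22-state machine:
          a    b  
>* q0     q1   q2 
   q1     q3   q4 
 * q2     q4   q5 
   q3     q6   q7 
   q4     q7   q8 
 * q5     q8   q9 
   q6    q10  q11 
   q7    q11  q12 
   q8    q12  q13 
 * q9    q13  q10 
 * q10   q14  q15 
   q11   q15  q16 
   q12   q16  q17 
   q13   q17  q14 
   q14   q18  q19 
 * q15   q19  q20 
   q16   q20  q21 
   q17   q21  q18 
   q18   q21  q18 
   q19   q18  q19 
   q20   q19  q20 
   q21   q20  q21 
(> = start, * = accepting)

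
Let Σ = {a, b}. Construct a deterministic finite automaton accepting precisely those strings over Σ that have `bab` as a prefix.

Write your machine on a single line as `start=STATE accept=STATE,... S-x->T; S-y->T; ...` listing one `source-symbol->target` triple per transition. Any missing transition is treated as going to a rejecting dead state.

Check the first 3 symbols one by one: q0 through q2 record how many have matched `bab` so far; any wrong symbol goes to the dead state q4. After all 3 match we enter the accepting sink q3.
With 5 states:
        a   b  
>  q0   q4  q1 
   q1   q2  q4 
   q2   q4  q3 
 * q3   q3  q3 
   q4   q4  q4 
(> = start, * = accepting)

start=q0; accept=q3; q0-a->q4; q0-b->q1; q1-a->q2; q1-b->q4; q2-a->q4; q2-b->q3; q3-a->q3; q3-b->q3; q4-a->q4; q4-b->q4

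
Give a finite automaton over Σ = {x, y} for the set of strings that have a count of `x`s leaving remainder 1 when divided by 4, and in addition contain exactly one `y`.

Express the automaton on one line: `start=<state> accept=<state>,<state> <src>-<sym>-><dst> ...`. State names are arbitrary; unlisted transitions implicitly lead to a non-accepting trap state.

start=s0 accept=s4 s0-x->s1 s0-y->s2 s1-x->s3 s1-y->s4 s2-x->s4 s2-y->s5 s3-x->s6 s3-y->s7 s4-x->s7 s4-y->s5 s5-x->s5 s5-y->s5 s6-x->s0 s6-y->s8 s7-x->s8 s7-y->s5 s8-x->s2 s8-y->s5

Run two small machines in parallel and take their product. The first has 4 states tracking the count of `x`s modulo 4; the second has 3 states tracking the count of `y`s, saturating at 2. A product state is a pair (one from each), accepting exactly when both do. Minimizing collapses redundant product states.
        x   y  
>  s0   s1  s2 
   s1   s3  s4 
   s2   s4  s5 
   s3   s6  s7 
 * s4   s7  s5 
   s5   s5  s5 
   s6   s0  s8 
   s7   s8  s5 
   s8   s2  s5 
(> = start, * = accepting)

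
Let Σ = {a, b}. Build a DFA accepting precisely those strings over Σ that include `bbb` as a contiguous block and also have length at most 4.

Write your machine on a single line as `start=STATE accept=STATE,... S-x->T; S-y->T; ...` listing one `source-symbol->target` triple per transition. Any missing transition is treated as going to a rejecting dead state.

Run two small machines in parallel and take their product. The first has 4 states tracking whether and how much of `bbb` has been seen; the second has 6 states tracking the input length, saturating at 5. A product state is a pair (one from each), accepting exactly when both do.
An 18-state machine:
          a    b  
>  q0     q1   q2 
   q1     q3   q4 
   q2     q3   q5 
   q3     q6   q7 
   q4     q6   q8 
   q5     q6   q9 
   q6    q10  q11 
   q7    q10  q12 
   q8    q10  q13 
 * q9    q13  q13 
   q10   q14  q15 
   q11   q14  q16 
   q12   q14  q17 
 * q13   q17  q17 
   q14   q14  q15 
   q15   q14  q16 
   q16   q14  q17 
   q17   q17  q17 
(> = start, * = accepting)

start=q0; accept=q9,q13; q0-a->q1; q0-b->q2; q1-a->q3; q1-b->q4; q2-a->q3; q2-b->q5; q3-a->q6; q3-b->q7; q4-a->q6; q4-b->q8; q5-a->q6; q5-b->q9; q6-a->q10; q6-b->q11; q7-a->q10; q7-b->q12; q8-a->q10; q8-b->q13; q9-a->q13; q9-b->q13; q10-a->q14; q10-b->q15; q11-a->q14; q11-b->q16; q12-a->q14; q12-b->q17; q13-a->q17; q13-b->q17; q14-a->q14; q14-b->q15; q15-a->q14; q15-b->q16; q16-a->q14; q16-b->q17; q17-a->q17; q17-b->q17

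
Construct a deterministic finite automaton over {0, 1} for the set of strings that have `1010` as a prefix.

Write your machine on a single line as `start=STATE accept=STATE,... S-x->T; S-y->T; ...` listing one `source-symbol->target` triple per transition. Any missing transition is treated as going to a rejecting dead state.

start=s0; accept=s4; s0-0->s5; s0-1->s1; s1-0->s2; s1-1->s5; s2-0->s5; s2-1->s3; s3-0->s4; s3-1->s5; s4-0->s4; s4-1->s4; s5-0->s5; s5-1->s5

Check the first 4 symbols one by one: s0 through s3 record how many have matched `1010` so far; any wrong symbol goes to the dead state s5. After all 4 match we enter the accepting sink s4.
With 6 states:
        0   1  
>  s0   s5  s1 
   s1   s2  s5 
   s2   s5  s3 
   s3   s4  s5 
 * s4   s4  s4 
   s5   s5  s5 
(> = start, * = accepting)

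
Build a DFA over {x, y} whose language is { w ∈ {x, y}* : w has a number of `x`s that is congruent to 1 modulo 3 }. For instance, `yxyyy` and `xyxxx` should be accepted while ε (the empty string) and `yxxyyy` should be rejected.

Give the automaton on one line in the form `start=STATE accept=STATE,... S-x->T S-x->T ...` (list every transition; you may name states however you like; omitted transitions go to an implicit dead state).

start=q0 accept=q1 q0-x->q1 q0-y->q0 q1-x->q2 q1-y->q1 q2-x->q0 q2-y->q2

Keep the running count of `x`s modulo 3: each `x` advances along the cycle q0 → q1 → q2 → q0 while other symbols loop. Accept at q1.
        x   y  
>  q0   q1  q0 
 * q1   q2  q1 
   q2   q0  q2 
(> = start, * = accepting)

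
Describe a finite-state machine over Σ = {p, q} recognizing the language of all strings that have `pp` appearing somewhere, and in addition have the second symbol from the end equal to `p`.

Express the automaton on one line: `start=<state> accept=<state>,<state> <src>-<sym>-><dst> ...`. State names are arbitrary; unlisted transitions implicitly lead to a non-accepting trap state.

Build one automaton per condition and run them in lockstep. One (3 states) tracks whether and how much of `pp` has been seen; the other (7 states) tracks the last 2 symbols read. Each combined state is a pair, one component from each; accept when both components accept. Minimizing collapses redundant product states.
A 6-state machine:
        p   q  
>  S0   S1  S0 
   S1   S2  S0 
 * S2   S2  S3 
 * S3   S4  S5 
   S4   S2  S3 
   S5   S4  S5 
(> = start, * = accepting)

start=S0 accept=S2,S3 S0-p->S1 S0-q->S0 S1-p->S2 S1-q->S0 S2-p->S2 S2-q->S3 S3-p->S4 S3-q->S5 S4-p->S2 S4-q->S3 S5-p->S4 S5-q->S5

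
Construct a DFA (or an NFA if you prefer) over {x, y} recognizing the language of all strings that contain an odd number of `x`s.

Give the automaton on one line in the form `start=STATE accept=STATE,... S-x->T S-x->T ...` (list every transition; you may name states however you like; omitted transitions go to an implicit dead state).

start=q0 accept=q1 q0-x->q1 q0-y->q0 q1-x->q0 q1-y->q1

The only thing that matters is how many `x`s have appeared, reduced mod 2. Use one state per residue: q0 for 0, …, q1 for 1. Reading `x` moves to the next residue; anything else stays put. q1 is accepting.
        x   y  
>  q0   q1  q0 
 * q1   q0  q1 
(> = start, * = accepting)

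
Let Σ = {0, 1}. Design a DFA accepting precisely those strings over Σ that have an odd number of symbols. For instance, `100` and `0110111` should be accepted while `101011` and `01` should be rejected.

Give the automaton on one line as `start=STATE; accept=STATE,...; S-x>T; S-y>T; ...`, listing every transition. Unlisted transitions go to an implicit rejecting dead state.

start=S0; accept=S1; S0-0>S1; S0-1>S1; S1-0>S0; S1-1>S0

Count input length modulo 2: every symbol advances one step around the cycle S0 → S1 → S0. Accept at S1.
A 2-state machine:
        0   1  
>  S0   S1  S1 
 * S1   S0  S0 
(> = start, * = accepting)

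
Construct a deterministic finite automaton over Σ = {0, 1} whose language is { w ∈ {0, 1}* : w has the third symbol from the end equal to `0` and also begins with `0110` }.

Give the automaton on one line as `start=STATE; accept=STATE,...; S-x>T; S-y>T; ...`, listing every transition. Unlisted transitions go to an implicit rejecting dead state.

start=q0; accept=q8,q9,q10,q11; q0-0>q1; q0-1>q2; q1-0>q2; q1-1>q3; q2-0>q2; q2-1>q2; q3-0>q2; q3-1>q4; q4-0>q5; q4-1>q2; q5-0>q6; q5-1>q7; q6-0>q8; q6-1>q9; q7-0>q10; q7-1>q11; q8-0>q8; q8-1>q9; q9-0>q10; q9-1>q11; q10-0>q6; q10-1>q7; q11-0>q5; q11-1>q12; q12-0>q5; q12-1>q12

Build one automaton per condition and run them in lockstep. The first has 15 states tracking the last 3 symbols read; the second has 6 states tracking whether the input so far still matches the prefix `0110`. A product state is a pair (one from each), accepting exactly when both do. Equivalent product states are then merged.
A 13-state machine:
          0    1  
>  q0     q1   q2 
   q1     q2   q3 
   q2     q2   q2 
   q3     q2   q4 
   q4     q5   q2 
   q5     q6   q7 
   q6     q8   q9 
   q7    q10  q11 
 * q8     q8   q9 
 * q9    q10  q11 
 * q10    q6   q7 
 * q11    q5  q12 
   q12    q5  q12 
(> = start, * = accepting)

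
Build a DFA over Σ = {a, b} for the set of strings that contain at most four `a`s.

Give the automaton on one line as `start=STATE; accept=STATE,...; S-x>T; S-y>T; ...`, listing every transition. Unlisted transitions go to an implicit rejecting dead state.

Only the number of `a`s matters, and only up to 5. Make a chain s0 → s1 → s2 → s3 → s4 → s5 advanced by each `a` (with s5 absorbing); every other symbol self-loops. The accepting set is {s0, s1, s2, s3, s4}.
A 6-state machine:
        a   b  
>* s0   s1  s0 
 * s1   s2  s1 
 * s2   s3  s2 
 * s3   s4  s3 
 * s4   s5  s4 
   s5   s5  s5 
(> = start, * = accepting)

start=s0; accept=s0,s1,s2,s3,s4; s0-a>s1; s0-b>s0; s1-a>s2; s1-b>s1; s2-a>s3; s2-b>s2; s3-a>s4; s3-b>s3; s4-a>s5; s4-b>s4; s5-a>s5; s5-b>s5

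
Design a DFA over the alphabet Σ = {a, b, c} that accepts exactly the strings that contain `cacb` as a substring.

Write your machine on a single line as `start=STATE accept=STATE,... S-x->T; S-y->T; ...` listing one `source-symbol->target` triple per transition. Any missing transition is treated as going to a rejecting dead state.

start=q0; accept=q4; q0-a->q0; q0-b->q0; q0-c->q1; q1-a->q2; q1-b->q0; q1-c->q1; q2-a->q0; q2-b->q0; q2-c->q3; q3-a->q2; q3-b->q4; q3-c->q1; q4-a->q4; q4-b->q4; q4-c->q4

Track how much of `cacb` has been matched so far: state q0 is no progress, q4 is the absorbing accept state reached once `cacb` has occurred. Intermediate states record partial matches; on a mismatch, fall back to the longest reusable overlap.
A 5-state machine:
        a   b   c  
>  q0   q0  q0  q1 
   q1   q2  q0  q1 
   q2   q0  q0  q3 
   q3   q2  q4  q1 
 * q4   q4  q4  q4 
(> = start, * = accepting)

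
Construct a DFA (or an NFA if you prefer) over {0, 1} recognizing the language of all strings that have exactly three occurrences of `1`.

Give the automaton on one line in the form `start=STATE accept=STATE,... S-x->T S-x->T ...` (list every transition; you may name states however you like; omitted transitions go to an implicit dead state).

start=q0 accept=q3 q0-0->q0 q0-1->q1 q1-0->q1 q1-1->q2 q2-0->q2 q2-1->q3 q3-0->q3 q3-1->q4 q4-0->q4 q4-1->q4

Only the number of `1`s matters, and only up to 4. Make a chain q0 → q1 → q2 → q3 → q4 advanced by each `1` (with q4 absorbing); every other symbol self-loops. The accepting set is {q3}.
        0   1  
>  q0   q0  q1 
   q1   q1  q2 
   q2   q2  q3 
 * q3   q3  q4 
   q4   q4  q4 
(> = start, * = accepting)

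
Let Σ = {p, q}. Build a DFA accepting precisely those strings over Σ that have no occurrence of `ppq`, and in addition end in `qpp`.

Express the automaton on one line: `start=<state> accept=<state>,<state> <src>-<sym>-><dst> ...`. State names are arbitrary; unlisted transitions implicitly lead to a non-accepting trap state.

Build one automaton per condition and run them in lockstep. One (4 states) tracks partial matches of the forbidden pattern `ppq`; the other (4 states) tracks how much of the suffix `qpp` has currently been matched. Each combined state is a pair, one component from each; accept when both components accept.
A 10-state machine:
        p   q  
>  S0   S1  S2 
   S1   S3  S2 
   S2   S4  S2 
   S3   S3  S5 
   S4   S6  S2 
   S5   S7  S5 
 * S6   S3  S5 
   S7   S8  S5 
   S8   S9  S5 
   S9   S9  S5 
(> = start, * = accepting)

start=S0 accept=S6 S0-p->S1 S0-q->S2 S1-p->S3 S1-q->S2 S2-p->S4 S2-q->S2 S3-p->S3 S3-q->S5 S4-p->S6 S4-q->S2 S5-p->S7 S5-q->S5 S6-p->S3 S6-q->S5 S7-p->S8 S7-q->S5 S8-p->S9 S8-q->S5 S9-p->S9 S9-q->S5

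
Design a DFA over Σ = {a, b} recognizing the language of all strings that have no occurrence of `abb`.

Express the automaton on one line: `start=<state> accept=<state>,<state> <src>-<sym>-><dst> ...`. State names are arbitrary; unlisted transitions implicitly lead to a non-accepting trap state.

This is the complement of 'contains `abb`'. Use the same substring-matching states — q0 through q3 holding how much of `abb` has just been matched — but flip the accepting set: everything except the trap q3 accepts.
4 states suffice.
        a   b  
>* q0   q1  q0 
 * q1   q1  q2 
 * q2   q1  q3 
   q3   q3  q3 
(> = start, * = accepting)

start=q0 accept=q0,q1,q2 q0-a->q1 q0-b->q0 q1-a->q1 q1-b->q2 q2-a->q1 q2-b->q3 q3-a->q3 q3-b->q3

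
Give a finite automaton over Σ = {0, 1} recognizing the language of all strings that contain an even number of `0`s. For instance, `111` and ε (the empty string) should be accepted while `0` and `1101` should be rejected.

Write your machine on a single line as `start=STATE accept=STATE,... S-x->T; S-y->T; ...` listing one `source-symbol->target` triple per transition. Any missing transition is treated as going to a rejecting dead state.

The only thing that matters is how many `0`s have appeared, reduced mod 2. Use one state per residue: q0 for 0, …, q1 for 1. Reading `0` moves to the next residue; anything else stays put. q0 is accepting.
With 2 states:
        0   1  
>* q0   q1  q0 
   q1   q0  q1 
(> = start, * = accepting)

start=q0; accept=q0; q0-0->q1; q0-1->q0; q1-0->q0; q1-1->q1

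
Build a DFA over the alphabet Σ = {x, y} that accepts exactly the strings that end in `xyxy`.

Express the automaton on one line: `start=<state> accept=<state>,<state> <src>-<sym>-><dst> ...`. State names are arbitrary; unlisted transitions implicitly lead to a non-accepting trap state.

Remember how much of `xyxy` the current input suffix matches. State q0 means no match yet; q1 means the last symbol is `x`; q2 means the last 2 symbols are `xy`; q3 means the last 3 symbols are `xyx`; q4 means the last 4 symbols are `xyxy`. Only q4 accepts. On a mismatch, fall back to the longest proper suffix that is still a prefix of `xyxy`.
With 5 states:
        x   y  
>  q0   q1  q0 
   q1   q1  q2 
   q2   q3  q0 
   q3   q1  q4 
 * q4   q3  q0 
(> = start, * = accepting)

start=q0 accept=q4 q0-x->q1 q0-y->q0 q1-x->q1 q1-y->q2 q2-x->q3 q2-y->q0 q3-x->q1 q3-y->q4 q4-x->q3 q4-y->q0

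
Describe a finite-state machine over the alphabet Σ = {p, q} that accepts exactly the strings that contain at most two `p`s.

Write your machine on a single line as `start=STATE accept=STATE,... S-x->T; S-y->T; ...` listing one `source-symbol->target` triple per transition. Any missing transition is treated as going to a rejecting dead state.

start=s0; accept=s0,s1,s2; s0-p->s1; s0-q->s0; s1-p->s2; s1-q->s1; s2-p->s3; s2-q->s2; s3-p->s3; s3-q->s3

Count `p`s, saturating at 3: states s0 through s2 mean 0 through 2 `p`s seen; s3 means more than 2. Each `p` increments (capped at s3); other symbols loop. Accept from {s0, s1, s2}.
4 states suffice.
        p   q  
>* s0   s1  s0 
 * s1   s2  s1 
 * s2   s3  s2 
   s3   s3  s3 
(> = start, * = accepting)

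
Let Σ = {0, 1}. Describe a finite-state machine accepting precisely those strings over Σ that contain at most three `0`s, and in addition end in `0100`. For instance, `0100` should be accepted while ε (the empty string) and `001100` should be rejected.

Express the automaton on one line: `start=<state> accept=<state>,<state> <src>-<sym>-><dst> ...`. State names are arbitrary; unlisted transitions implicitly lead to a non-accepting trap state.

Run two small machines in parallel and take their product. One (5 states) tracks the count of `0`s, saturating at 4; the other (5 states) tracks how much of the suffix `0100` has currently been matched. Each combined state is a pair, one component from each; accept when both components accept.
18 states suffice.
          0    1  
>  s0     s1   s0 
   s1     s2   s3 
   s2     s4   s5 
   s3     s6   s7 
   s4     s8   s9 
   s5    s10  s11 
   s6    s12   s5 
   s7     s2   s7 
   s8     s8  s13 
   s9    s14  s15 
   s10   s16   s9 
   s11    s4  s11 
 * s12    s8   s9 
   s13   s14  s17 
   s14   s16  s13 
   s15    s8  s15 
   s16    s8  s13 
   s17    s8  s17 
(> = start, * = accepting)

start=s0 accept=s12 s0-0->s1 s0-1->s0 s1-0->s2 s1-1->s3 s2-0->s4 s2-1->s5 s3-0->s6 s3-1->s7 s4-0->s8 s4-1->s9 s5-0->s10 s5-1->s11 s6-0->s12 s6-1->s5 s7-0->s2 s7-1->s7 s8-0->s8 s8-1->s13 s9-0->s14 s9-1->s15 s10-0->s16 s10-1->s9 s11-0->s4 s11-1->s11 s12-0->s8 s12-1->s9 s13-0->s14 s13-1->s17 s14-0->s16 s14-1->s13 s15-0->s8 s15-1->s15 s16-0->s8 s16-1->s13 s17-0->s8 s17-1->s17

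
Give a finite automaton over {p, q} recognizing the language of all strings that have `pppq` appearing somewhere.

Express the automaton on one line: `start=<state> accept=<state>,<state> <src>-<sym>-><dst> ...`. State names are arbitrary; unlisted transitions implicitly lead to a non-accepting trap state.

States S0..S3 record the length of the longest prefix of `pppq` that matches the current input suffix. Reaching S4 means `pppq` has been seen, and we stay there forever. Accept from S4.
5 states suffice.
        p   q  
>  S0   S1  S0 
   S1   S2  S0 
   S2   S3  S0 
   S3   S3  S4 
 * S4   S4  S4 
(> = start, * = accepting)

start=S0 accept=S4 S0-p->S1 S0-q->S0 S1-p->S2 S1-q->S0 S2-p->S3 S2-q->S0 S3-p->S3 S3-q->S4 S4-p->S4 S4-q->S4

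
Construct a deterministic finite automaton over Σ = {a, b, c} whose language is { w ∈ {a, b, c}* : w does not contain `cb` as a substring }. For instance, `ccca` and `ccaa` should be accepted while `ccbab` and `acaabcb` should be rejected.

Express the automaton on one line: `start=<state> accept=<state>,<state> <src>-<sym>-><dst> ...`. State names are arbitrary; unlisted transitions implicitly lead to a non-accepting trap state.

start=q0 accept=q0,q1 q0-a->q0 q0-b->q0 q0-c->q1 q1-a->q0 q1-b->q2 q1-c->q1 q2-a->q2 q2-b->q2 q2-c->q2

This is the complement of 'contains `cb`'. Use the same substring-matching states — q0 through q2 holding how much of `cb` has just been matched — but flip the accepting set: everything except the trap q2 accepts.
        a   b   c  
>* q0   q0  q0  q1 
 * q1   q0  q2  q1 
   q2   q2  q2  q2 
(> = start, * = accepting)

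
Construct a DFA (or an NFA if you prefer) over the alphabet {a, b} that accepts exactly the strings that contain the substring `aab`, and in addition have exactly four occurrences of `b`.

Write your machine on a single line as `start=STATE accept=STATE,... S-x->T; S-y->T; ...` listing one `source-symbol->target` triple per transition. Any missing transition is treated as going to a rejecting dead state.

Handle the two conditions separately and then intersect. One (4 states) tracks whether and how much of `aab` has been seen; the other (6 states) tracks the count of `b`s, saturating at 5. Each combined state is a pair, one component from each; accept when both components accept. After merging equivalent states the machine shrinks.
With 14 states:
          a    b  
>  S0     S1   S2 
   S1     S3   S2 
   S2     S4   S5 
   S3     S3   S6 
   S4     S6   S5 
   S5     S7   S8 
   S6     S6   S9 
   S7     S9   S8 
   S8    S10  S11 
   S9     S9  S12 
   S10   S12  S11 
   S11   S11  S11 
   S12   S12  S13 
 * S13   S13  S11 
(> = start, * = accepting)

start=S0; accept=S13; S0-a->S1; S0-b->S2; S1-a->S3; S1-b->S2; S2-a->S4; S2-b->S5; S3-a->S3; S3-b->S6; S4-a->S6; S4-b->S5; S5-a->S7; S5-b->S8; S6-a->S6; S6-b->S9; S7-a->S9; S7-b->S8; S8-a->S10; S8-b->S11; S9-a->S9; S9-b->S12; S10-a->S12; S10-b->S11; S11-a->S11; S11-b->S11; S12-a->S12; S12-b->S13; S13-a->S13; S13-b->S11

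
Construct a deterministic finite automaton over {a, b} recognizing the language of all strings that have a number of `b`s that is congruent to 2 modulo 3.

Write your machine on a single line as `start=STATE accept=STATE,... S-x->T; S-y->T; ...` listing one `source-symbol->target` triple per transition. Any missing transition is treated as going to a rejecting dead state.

Keep the running count of `b`s modulo 3: each `b` advances along the cycle s0 → s1 → s2 → s0 while other symbols loop. Accept at s2.
3 states suffice.
        a   b  
>  s0   s0  s1 
   s1   s1  s2 
 * s2   s2  s0 
(> = start, * = accepting)

start=s0; accept=s2; s0-a->s0; s0-b->s1; s1-a->s1; s1-b->s2; s2-a->s2; s2-b->s0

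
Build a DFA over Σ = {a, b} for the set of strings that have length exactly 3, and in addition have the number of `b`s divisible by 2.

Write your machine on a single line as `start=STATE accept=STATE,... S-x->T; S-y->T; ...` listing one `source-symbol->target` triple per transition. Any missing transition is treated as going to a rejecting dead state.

Build one automaton per condition and run them in lockstep. The first has 5 states tracking the input length, saturating at 4; the second has 2 states tracking the count of `b`s modulo 2. A product state is a pair (one from each), accepting exactly when both do.
9 states suffice.
        a   b  
>  q0   q1  q2 
   q1   q3  q4 
   q2   q4  q3 
   q3   q5  q6 
   q4   q6  q5 
 * q5   q7  q8 
   q6   q8  q7 
   q7   q7  q8 
   q8   q8  q7 
(> = start, * = accepting)

start=q0; accept=q5; q0-a->q1; q0-b->q2; q1-a->q3; q1-b->q4; q2-a->q4; q2-b->q3; q3-a->q5; q3-b->q6; q4-a->q6; q4-b->q5; q5-a->q7; q5-b->q8; q6-a->q8; q6-b->q7; q7-a->q7; q7-b->q8; q8-a->q8; q8-b->q7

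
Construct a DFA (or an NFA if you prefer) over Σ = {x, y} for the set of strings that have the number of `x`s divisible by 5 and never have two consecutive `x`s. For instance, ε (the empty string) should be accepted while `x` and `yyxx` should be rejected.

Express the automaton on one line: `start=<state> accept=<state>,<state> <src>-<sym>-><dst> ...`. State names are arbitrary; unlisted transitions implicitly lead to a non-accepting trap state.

Build one automaton per condition and run them in lockstep. One (5 states) tracks the count of `x`s modulo 5; the other (3 states) tracks partial matches of the forbidden pattern `xx`. Each combined state is a pair, one component from each; accept when both components accept.
A 15-state machine:
          x    y  
>* q0     q1   q0 
   q1     q2   q3 
   q2     q4   q2 
   q3     q5   q3 
   q4     q6   q4 
   q5     q4   q7 
   q6     q8   q6 
   q7     q9   q7 
   q8    q10   q8 
   q9     q6  q11 
   q10    q2  q10 
   q11   q12  q11 
   q12    q8  q13 
   q13   q14  q13 
 * q14   q10   q0 
(> = start, * = accepting)

start=q0 accept=q0,q14 q0-x->q1 q0-y->q0 q1-x->q2 q1-y->q3 q2-x->q4 q2-y->q2 q3-x->q5 q3-y->q3 q4-x->q6 q4-y->q4 q5-x->q4 q5-y->q7 q6-x->q8 q6-y->q6 q7-x->q9 q7-y->q7 q8-x->q10 q8-y->q8 q9-x->q6 q9-y->q11 q10-x->q2 q10-y->q10 q11-x->q12 q11-y->q11 q12-x->q8 q12-y->q13 q13-x->q14 q13-y->q13 q14-x->q10 q14-y->q0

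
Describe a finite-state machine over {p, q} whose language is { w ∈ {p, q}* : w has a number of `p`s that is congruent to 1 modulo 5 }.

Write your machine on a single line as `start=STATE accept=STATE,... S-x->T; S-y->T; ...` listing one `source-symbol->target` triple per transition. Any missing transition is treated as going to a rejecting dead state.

start=S0; accept=S1; S0-p->S1; S0-q->S0; S1-p->S2; S1-q->S1; S2-p->S3; S2-q->S2; S3-p->S4; S3-q->S3; S4-p->S0; S4-q->S4

Keep the running count of `p`s modulo 5: each `p` advances along the cycle S0 → S1 → S2 → S3 → S4 → S0 while other symbols loop. Accept at S1.
        p   q  
>  S0   S1  S0 
 * S1   S2  S1 
   S2   S3  S2 
   S3   S4  S3 
   S4   S0  S4 
(> = start, * = accepting)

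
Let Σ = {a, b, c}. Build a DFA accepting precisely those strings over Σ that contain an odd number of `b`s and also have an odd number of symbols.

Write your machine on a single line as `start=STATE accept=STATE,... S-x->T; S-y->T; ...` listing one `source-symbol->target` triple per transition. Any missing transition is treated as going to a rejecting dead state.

Run two small machines in parallel and take their product. One (2 states) tracks the count of `b`s modulo 2; the other (2 states) tracks the input length modulo 2. Each combined state is a pair, one component from each; accept when both components accept.
With 4 states:
        a   b   c  
>  q0   q1  q2  q1 
   q1   q0  q3  q0 
 * q2   q3  q0  q3 
   q3   q2  q1  q2 
(> = start, * = accepting)

start=q0; accept=q2; q0-a->q1; q0-b->q2; q0-c->q1; q1-a->q0; q1-b->q3; q1-c->q0; q2-a->q3; q2-b->q0; q2-c->q3; q3-a->q2; q3-b->q1; q3-c->q2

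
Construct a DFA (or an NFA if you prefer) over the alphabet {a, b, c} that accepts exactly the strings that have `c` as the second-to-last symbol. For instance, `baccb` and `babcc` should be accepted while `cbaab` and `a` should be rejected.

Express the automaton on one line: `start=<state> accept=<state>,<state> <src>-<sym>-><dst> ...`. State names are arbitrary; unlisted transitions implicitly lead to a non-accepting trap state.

A DFA must remember the last 2 symbols (since which symbol is second-to-last isn't known until the input ends). Use one state per possible window of the last ≤2 symbols; accept from those whose window starts with `c`.
A 13-state machine:
          a    b    c  
>  S0     S1   S2   S3 
   S1     S4   S5   S6 
   S2     S7   S8   S9 
   S3    S10  S11  S12 
   S4     S4   S5   S6 
   S5     S7   S8   S9 
   S6    S10  S11  S12 
   S7     S4   S5   S6 
   S8     S7   S8   S9 
   S9    S10  S11  S12 
 * S10    S4   S5   S6 
 * S11    S7   S8   S9 
 * S12   S10  S11  S12 
(> = start, * = accepting)

start=S0 accept=S10,S11,S12 S0-a->S1 S0-b->S2 S0-c->S3 S1-a->S4 S1-b->S5 S1-c->S6 S2-a->S7 S2-b->S8 S2-c->S9 S3-a->S10 S3-b->S11 S3-c->S12 S4-a->S4 S4-b->S5 S4-c->S6 S5-a->S7 S5-b->S8 S5-c->S9 S6-a->S10 S6-b->S11 S6-c->S12 S7-a->S4 S7-b->S5 S7-c->S6 S8-a->S7 S8-b->S8 S8-c->S9 S9-a->S10 S9-b->S11 S9-c->S12 S10-a->S4 S10-b->S5 S10-c->S6 S11-a->S7 S11-b->S8 S11-c->S9 S12-a->S10 S12-b->S11 S12-c->S12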